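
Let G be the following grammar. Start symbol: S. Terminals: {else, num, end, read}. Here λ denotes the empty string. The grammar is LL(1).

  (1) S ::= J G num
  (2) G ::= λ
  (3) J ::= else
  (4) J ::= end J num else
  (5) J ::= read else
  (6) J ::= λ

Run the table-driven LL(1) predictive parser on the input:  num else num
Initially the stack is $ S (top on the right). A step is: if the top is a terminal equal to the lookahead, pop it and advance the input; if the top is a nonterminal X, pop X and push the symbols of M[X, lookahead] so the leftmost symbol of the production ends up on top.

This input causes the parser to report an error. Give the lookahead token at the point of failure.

step 1: stack=$ S  input=num else num $  — expand S ::= J G num
step 2: stack=$ num G J  input=num else num $  — expand J ::= λ
step 3: stack=$ num G  input=num else num $  — expand G ::= λ
step 4: stack=$ num  input=num else num $  — match num
step 5: stack=$  input=else num $  — error: stack empty but input remains

else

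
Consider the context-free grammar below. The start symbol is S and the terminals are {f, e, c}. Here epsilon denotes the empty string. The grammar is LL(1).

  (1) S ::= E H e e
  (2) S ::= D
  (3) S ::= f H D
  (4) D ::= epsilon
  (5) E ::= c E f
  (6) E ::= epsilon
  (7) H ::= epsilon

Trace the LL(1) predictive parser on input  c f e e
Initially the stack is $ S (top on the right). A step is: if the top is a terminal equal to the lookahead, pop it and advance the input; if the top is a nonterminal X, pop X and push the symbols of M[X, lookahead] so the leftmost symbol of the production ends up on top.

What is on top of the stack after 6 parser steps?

e

     Stack          Input      Action
  1  $ S            c f e e $  expand S ::= E H e e
  2  $ e e H E      c f e e $  expand E ::= c E f
  3  $ e e H f E c  c f e e $  match c
  4  $ e e H f E    f e e $    expand E ::= epsilon
  5  $ e e H f      f e e $    match f
  6  $ e e H        e e $      expand H ::= epsilon
Stack after step 6: $ e e (top = e).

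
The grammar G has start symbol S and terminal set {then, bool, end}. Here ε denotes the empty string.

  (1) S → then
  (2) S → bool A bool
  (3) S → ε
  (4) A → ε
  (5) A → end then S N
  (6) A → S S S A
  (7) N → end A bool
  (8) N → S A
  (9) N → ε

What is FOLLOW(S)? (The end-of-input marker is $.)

FIRST(S): from S→then we get {then}; from S→bool A bool we get {bool}; from S→ε we get {ε}. So FIRST(S) = {ε, bool, then}.
FIRST(A): from A→ε we get {ε}; from A→end then S N we get {end}; from A→S S S A we get {ε, bool, end, then}. So FIRST(A) = {ε, bool, end, then}.
FIRST(N): from N→end A bool we get {end}; from N→S A we get {ε, bool, end, then}; from N→ε we get {ε}. So FIRST(N) = {ε, bool, end, then}.
FOLLOW(S) includes $ since S is the start symbol.
FOLLOW(S): in A→end then S N, S is followed by N with FIRST {ε, bool, end, then}; in A→end then S N, the suffix after S is nullable, so FOLLOW(S) ⊇ FOLLOW(A) = {bool}; in A→S S S A (occurrence 1), S is followed by S S A with FIRST {ε, bool, end, then}; in A→S S S A (occurrence 1), the suffix after S is nullable, so FOLLOW(S) ⊇ FOLLOW(A) = {bool}; in A→S S S A (occurrence 2), S is followed by S A with FIRST {ε, bool, end, then}; in A→S S S A (occurrence 2), the suffix after S is nullable, so FOLLOW(S) ⊇ FOLLOW(A) = {bool}; in A→S S S A (occurrence 3), S is followed by A with FIRST {ε, bool, end, then}; in A→S S S A (occurrence 3), the suffix after S is nullable, so FOLLOW(S) ⊇ FOLLOW(A) = {bool}; in N→S A, S is followed by A with FIRST {ε, bool, end, then}; in N→S A, the suffix after S is nullable, so FOLLOW(S) ⊇ FOLLOW(N) = {bool}. Thus FOLLOW(S) = {$, bool, end, then}.
FOLLOW(A): in S→bool A bool, A is followed by bool with FIRST {bool}; in A→S S S A, the suffix after A is empty (adds nothing new); in N→end A bool, A is followed by bool with FIRST {bool}; in N→S A, the suffix after A is empty, so FOLLOW(A) ⊇ FOLLOW(N) = {bool}. Thus FOLLOW(A) = {bool}.
FOLLOW(N): in A→end then S N, the suffix after N is empty, so FOLLOW(N) ⊇ FOLLOW(A) = {bool}. Thus FOLLOW(N) = {bool}.

{$, bool, end, then}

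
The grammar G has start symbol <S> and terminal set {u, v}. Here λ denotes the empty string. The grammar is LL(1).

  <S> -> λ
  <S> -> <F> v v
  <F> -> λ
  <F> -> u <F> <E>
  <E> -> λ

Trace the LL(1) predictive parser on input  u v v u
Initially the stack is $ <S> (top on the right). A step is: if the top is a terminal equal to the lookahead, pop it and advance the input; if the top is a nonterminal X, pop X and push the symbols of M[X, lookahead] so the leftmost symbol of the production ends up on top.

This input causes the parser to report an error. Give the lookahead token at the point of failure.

step 1: stack=$ <S>  input=u v v u $  — expand <S> -> <F> v v
step 2: stack=$ v v <F>  input=u v v u $  — expand <F> -> u <F> <E>
step 3: stack=$ v v <E> <F> u  input=u v v u $  — match u
step 4: stack=$ v v <E> <F>  input=v v u $  — expand <F> -> λ
step 5: stack=$ v v <E>  input=v v u $  — expand <E> -> λ
step 6: stack=$ v v  input=v v u $  — match v
step 7: stack=$ v  input=v u $  — match v
step 8: stack=$  input=u $  — error: stack empty but input remains

u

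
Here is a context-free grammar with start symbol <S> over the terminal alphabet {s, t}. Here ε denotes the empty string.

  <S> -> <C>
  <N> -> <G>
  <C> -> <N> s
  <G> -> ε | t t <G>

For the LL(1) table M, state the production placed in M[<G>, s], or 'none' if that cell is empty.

FIRST(<G>): from <G>->ε we get {ε}; from <G>->t t <G> we get {t}. So FIRST(<G>) = {ε, t}.
FIRST(<N>): from <N>-><G> we get {ε, t}. So FIRST(<N>) = {ε, t}.
FIRST(<C>): from <C>-><N> s we get {s, t}. So FIRST(<C>) = {s, t}.
FIRST(<S>): from <S>-><C> we get {s, t}. So FIRST(<S>) = {s, t}.
FOLLOW(<S>) includes $ since <S> is the start symbol.
FOLLOW(<N>): in <C>-><N> s, <N> is followed by s with FIRST {s}. Thus FOLLOW(<N>) = {s}.
FOLLOW(<G>): in <N>-><G>, the suffix after <G> is empty, so FOLLOW(<G>) ⊇ FOLLOW(<N>) = {s}; in <G>->t t <G>, the suffix after <G> is empty (adds nothing new). Thus FOLLOW(<G>) = {s}.
For <G> -> ε: FIRST(ε) = {ε}, so it goes in M[<G>, t] for t ∈ {}; since ε ∈ FIRST, also for every t ∈ FOLLOW(<G>) = {s}.
For <G> -> t t <G>: FIRST(t t <G>) = {t}, so it goes in M[<G>, t] for t ∈ {t}.

<G> -> ε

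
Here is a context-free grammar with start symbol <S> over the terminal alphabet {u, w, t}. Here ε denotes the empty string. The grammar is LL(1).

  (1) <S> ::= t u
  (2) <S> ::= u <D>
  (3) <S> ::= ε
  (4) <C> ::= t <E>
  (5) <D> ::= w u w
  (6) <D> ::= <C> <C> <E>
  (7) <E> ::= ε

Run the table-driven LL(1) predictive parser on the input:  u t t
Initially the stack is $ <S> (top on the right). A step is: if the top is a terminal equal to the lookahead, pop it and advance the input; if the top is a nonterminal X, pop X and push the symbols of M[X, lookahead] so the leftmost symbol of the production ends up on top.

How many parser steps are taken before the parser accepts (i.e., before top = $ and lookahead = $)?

step 1: stack=$ <S>  input=u t t $  — expand <S> ::= u <D>
step 2: stack=$ <D> u  input=u t t $  — match u
step 3: stack=$ <D>  input=t t $  — expand <D> ::= <C> <C> <E>
step 4: stack=$ <E> <C> <C>  input=t t $  — expand <C> ::= t <E>
step 5: stack=$ <E> <C> <E> t  input=t t $  — match t
step 6: stack=$ <E> <C> <E>  input=t $  — expand <E> ::= ε
step 7: stack=$ <E> <C>  input=t $  — expand <C> ::= t <E>
step 8: stack=$ <E> <E> t  input=t $  — match t
step 9: stack=$ <E> <E>  input=$  — expand <E> ::= ε
step 10: stack=$ <E>  input=$  — expand <E> ::= ε
Accept reached after 10 steps.

10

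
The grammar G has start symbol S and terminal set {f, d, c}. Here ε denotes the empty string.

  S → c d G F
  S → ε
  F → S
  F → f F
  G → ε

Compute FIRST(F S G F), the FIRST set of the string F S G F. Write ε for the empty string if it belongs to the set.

{ε, c, f}

FIRST(S): from S→c d G F we get {c}; from S→ε we get {ε}. So FIRST(S) = {ε, c}.
FIRST(G): from G→ε we get {ε}. So FIRST(G) = {ε}.
FIRST(F): from F→S we get {ε, c}; from F→f F we get {f}. So FIRST(F) = {ε, c, f}.
FIRST(F S G F): take FIRST of each symbol in turn, carrying on past any symbol whose FIRST contains ε; result {ε, c, f}.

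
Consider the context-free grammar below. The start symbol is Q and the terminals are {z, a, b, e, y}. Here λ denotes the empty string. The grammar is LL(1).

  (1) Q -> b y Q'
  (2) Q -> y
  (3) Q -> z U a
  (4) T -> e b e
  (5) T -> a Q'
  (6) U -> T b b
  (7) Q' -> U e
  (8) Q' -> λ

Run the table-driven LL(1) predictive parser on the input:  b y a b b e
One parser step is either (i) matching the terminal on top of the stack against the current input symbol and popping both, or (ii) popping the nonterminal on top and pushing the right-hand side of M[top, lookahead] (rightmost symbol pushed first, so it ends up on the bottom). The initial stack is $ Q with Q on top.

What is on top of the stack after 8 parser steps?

b

     Stack         Input          Action
  1  $ Q           b y a b b e $  expand Q -> b y Q'
  2  $ Q' y b      b y a b b e $  match b
  3  $ Q' y        y a b b e $    match y
  4  $ Q'          a b b e $      expand Q' -> U e
  5  $ e U         a b b e $      expand U -> T b b
  6  $ e b b T     a b b e $      expand T -> a Q'
  7  $ e b b Q' a  a b b e $      match a
  8  $ e b b Q'    b b e $        expand Q' -> λ
Stack after step 8: $ e b b (top = b).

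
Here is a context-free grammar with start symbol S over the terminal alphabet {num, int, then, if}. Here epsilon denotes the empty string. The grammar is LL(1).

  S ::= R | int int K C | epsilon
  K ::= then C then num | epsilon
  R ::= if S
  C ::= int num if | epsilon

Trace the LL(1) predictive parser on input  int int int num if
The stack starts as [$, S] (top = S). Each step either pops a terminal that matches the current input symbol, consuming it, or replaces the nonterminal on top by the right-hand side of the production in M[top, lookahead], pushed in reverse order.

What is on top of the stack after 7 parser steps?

step 1: stack=$ S  input=int int int num if $  — expand S ::= int int K C
step 2: stack=$ C K int int  input=int int int num if $  — match int
step 3: stack=$ C K int  input=int int num if $  — match int
step 4: stack=$ C K  input=int num if $  — expand K ::= epsilon
step 5: stack=$ C  input=int num if $  — expand C ::= int num if
step 6: stack=$ if num int  input=int num if $  — match int
step 7: stack=$ if num  input=num if $  — match num
Stack after step 7: $ if (top = if).

if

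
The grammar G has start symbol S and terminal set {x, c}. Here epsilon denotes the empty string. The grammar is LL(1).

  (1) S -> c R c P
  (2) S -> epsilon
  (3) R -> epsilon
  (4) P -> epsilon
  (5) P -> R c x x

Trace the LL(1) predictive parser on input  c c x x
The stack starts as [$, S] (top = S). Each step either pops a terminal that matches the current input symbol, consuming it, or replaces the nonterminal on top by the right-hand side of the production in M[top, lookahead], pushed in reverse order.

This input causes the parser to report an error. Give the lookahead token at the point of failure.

step 1: stack=$ S  input=c c x x $  — expand S -> c R c P
step 2: stack=$ P c R c  input=c c x x $  — match c
step 3: stack=$ P c R  input=c x x $  — expand R -> epsilon
step 4: stack=$ P c  input=c x x $  — match c
step 5: stack=$ P  input=x x $  — error: M[P, x] is empty

x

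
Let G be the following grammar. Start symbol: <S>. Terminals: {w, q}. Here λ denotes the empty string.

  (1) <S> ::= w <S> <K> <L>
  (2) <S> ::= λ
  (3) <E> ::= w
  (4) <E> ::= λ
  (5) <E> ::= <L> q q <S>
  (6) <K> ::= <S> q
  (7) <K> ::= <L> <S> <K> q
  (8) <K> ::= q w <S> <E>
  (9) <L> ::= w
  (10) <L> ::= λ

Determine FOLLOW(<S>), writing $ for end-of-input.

FIRST(<S>) = {λ, w}
FIRST(<L>) = {λ, w}
FIRST(<E>) = {λ, q, w}  (via <L> q q <S>)
FIRST(<K>) = {q, w}  (via <S> q, <L> <S> <K> q)
FOLLOW(<S>) includes $ since <S> is the start symbol.
FOLLOW(<S>): in <S>::=w <S> <K> <L>, <S> is followed by <K> <L> with FIRST {q, w}; in <E>::=<L> q q <S>, the suffix after <S> is empty, so FOLLOW(<S>) ⊇ FOLLOW(<E>) = {$, q, w}; in <K>::=<S> q, <S> is followed by q with FIRST {q}; in <K>::=<L> <S> <K> q, <S> is followed by <K> q with FIRST {q, w}; in <K>::=q w <S> <E>, <S> is followed by <E> with FIRST {λ, q, w}; in <K>::=q w <S> <E>, the suffix after <S> is nullable, so FOLLOW(<S>) ⊇ FOLLOW(<K>) = {$, q, w}. Thus FOLLOW(<S>) = {$, q, w}.
FOLLOW(<K>): in <S>::=w <S> <K> <L>, <K> is followed by <L> with FIRST {λ, w}; in <S>::=w <S> <K> <L>, the suffix after <K> is nullable, so FOLLOW(<K>) ⊇ FOLLOW(<S>) = {$, q, w}; in <K>::=<L> <S> <K> q, <K> is followed by q with FIRST {q}. Thus FOLLOW(<K>) = {$, q, w}.
FOLLOW(<E>): in <K>::=q w <S> <E>, the suffix after <E> is empty, so FOLLOW(<E>) ⊇ FOLLOW(<K>) = {$, q, w}. Thus FOLLOW(<E>) = {$, q, w}.
FOLLOW(<L>): in <S>::=w <S> <K> <L>, the suffix after <L> is empty, so FOLLOW(<L>) ⊇ FOLLOW(<S>) = {$, q, w}; in <E>::=<L> q q <S>, <L> is followed by q q <S> with FIRST {q}; in <K>::=<L> <S> <K> q, <L> is followed by <S> <K> q with FIRST {q, w}. Thus FOLLOW(<L>) = {$, q, w}.

{$, q, w}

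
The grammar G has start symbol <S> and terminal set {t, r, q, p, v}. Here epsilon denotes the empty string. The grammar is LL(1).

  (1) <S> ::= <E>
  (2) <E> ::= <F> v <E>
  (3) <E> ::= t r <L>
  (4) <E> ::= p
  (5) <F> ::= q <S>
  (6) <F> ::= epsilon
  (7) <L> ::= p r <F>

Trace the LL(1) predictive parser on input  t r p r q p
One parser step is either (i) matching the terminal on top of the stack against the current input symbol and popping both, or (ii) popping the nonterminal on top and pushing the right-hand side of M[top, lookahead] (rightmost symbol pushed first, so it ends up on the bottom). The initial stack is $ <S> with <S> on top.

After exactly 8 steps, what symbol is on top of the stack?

q

step 1: stack=$ <S>  input=t r p r q p $  — expand <S> ::= <E>
step 2: stack=$ <E>  input=t r p r q p $  — expand <E> ::= t r <L>
step 3: stack=$ <L> r t  input=t r p r q p $  — match t
step 4: stack=$ <L> r  input=r p r q p $  — match r
step 5: stack=$ <L>  input=p r q p $  — expand <L> ::= p r <F>
step 6: stack=$ <F> r p  input=p r q p $  — match p
step 7: stack=$ <F> r  input=r q p $  — match r
step 8: stack=$ <F>  input=q p $  — expand <F> ::= q <S>
Stack after step 8: $ <S> q (top = q).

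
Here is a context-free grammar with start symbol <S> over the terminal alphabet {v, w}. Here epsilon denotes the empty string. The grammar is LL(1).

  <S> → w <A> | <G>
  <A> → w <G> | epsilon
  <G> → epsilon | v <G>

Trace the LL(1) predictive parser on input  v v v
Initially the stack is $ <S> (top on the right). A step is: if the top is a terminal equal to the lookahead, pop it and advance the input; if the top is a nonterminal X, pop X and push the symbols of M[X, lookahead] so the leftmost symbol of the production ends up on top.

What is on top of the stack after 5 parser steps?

     Stack    Input    Action
  1  $ <S>    v v v $  expand <S> → <G>
  2  $ <G>    v v v $  expand <G> → v <G>
  3  $ <G> v  v v v $  match v
  4  $ <G>    v v $    expand <G> → v <G>
  5  $ <G> v  v v $    match v
Stack after step 5: $ <G> (top = <G>).

<G>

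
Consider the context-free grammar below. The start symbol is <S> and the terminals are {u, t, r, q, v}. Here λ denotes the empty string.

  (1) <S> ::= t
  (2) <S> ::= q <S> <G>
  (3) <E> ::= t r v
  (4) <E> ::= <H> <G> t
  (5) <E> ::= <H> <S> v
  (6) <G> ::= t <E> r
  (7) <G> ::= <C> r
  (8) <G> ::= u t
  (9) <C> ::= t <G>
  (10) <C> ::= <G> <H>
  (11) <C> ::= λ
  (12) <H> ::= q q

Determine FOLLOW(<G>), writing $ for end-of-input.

{$, q, r, t, u, v}

FIRST(<S>): from <S>::=t we get {t}; from <S>::=q <S> <G> we get {q}. So FIRST(<S>) = {q, t}.
FIRST(<H>): from <H>::=q q we get {q}. So FIRST(<H>) = {q}.
FIRST(<E>): from <E>::=t r v we get {t}; from <E>::=<H> <G> t we get {q}; from <E>::=<H> <S> v we get {q}. So FIRST(<E>) = {q, t}.
FIRST(<G>): from <G>::=t <E> r we get {t}; from <G>::=<C> r we get {r, t, u}; from <G>::=u t we get {u}. So FIRST(<G>) = {r, t, u}.
FIRST(<C>): from <C>::=t <G> we get {t}; from <C>::=<G> <H> we get {r, t, u}; from <C>::=λ we get {λ}. So FIRST(<C>) = {λ, r, t, u}.
FOLLOW(<S>) includes $ since <S> is the start symbol.
FOLLOW(<S>): in <S>::=q <S> <G>, <S> is followed by <G> with FIRST {r, t, u}; in <E>::=<H> <S> v, <S> is followed by v with FIRST {v}. Thus FOLLOW(<S>) = {$, r, t, u, v}.
FOLLOW(<E>): in <G>::=t <E> r, <E> is followed by r with FIRST {r}. Thus FOLLOW(<E>) = {r}.
FOLLOW(<C>): in <G>::=<C> r, <C> is followed by r with FIRST {r}. Thus FOLLOW(<C>) = {r}.
FOLLOW(<G>): in <S>::=q <S> <G>, the suffix after <G> is empty, so FOLLOW(<G>) ⊇ FOLLOW(<S>) = {$, r, t, u, v}; in <E>::=<H> <G> t, <G> is followed by t with FIRST {t}; in <C>::=t <G>, the suffix after <G> is empty, so FOLLOW(<G>) ⊇ FOLLOW(<C>) = {r}; in <C>::=<G> <H>, <G> is followed by <H> with FIRST {q}. Thus FOLLOW(<G>) = {$, q, r, t, u, v}.
FOLLOW(<H>): in <E>::=<H> <G> t, <H> is followed by <G> t with FIRST {r, t, u}; in <E>::=<H> <S> v, <H> is followed by <S> v with FIRST {q, t}; in <C>::=<G> <H>, the suffix after <H> is empty, so FOLLOW(<H>) ⊇ FOLLOW(<C>) = {r}. Thus FOLLOW(<H>) = {q, r, t, u}.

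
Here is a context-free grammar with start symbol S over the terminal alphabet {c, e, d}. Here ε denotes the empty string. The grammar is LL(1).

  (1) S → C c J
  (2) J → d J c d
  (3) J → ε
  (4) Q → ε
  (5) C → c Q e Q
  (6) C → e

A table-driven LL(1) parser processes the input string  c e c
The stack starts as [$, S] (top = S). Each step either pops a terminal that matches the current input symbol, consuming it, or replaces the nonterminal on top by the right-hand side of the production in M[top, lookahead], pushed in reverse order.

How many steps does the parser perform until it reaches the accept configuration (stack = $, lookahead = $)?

8

     Stack          Input    Action
  1  $ S            c e c $  expand S → C c J
  2  $ J c C        c e c $  expand C → c Q e Q
  3  $ J c Q e Q c  c e c $  match c
  4  $ J c Q e Q    e c $    expand Q → ε
  5  $ J c Q e      e c $    match e
  6  $ J c Q        c $      expand Q → ε
  7  $ J c          c $      match c
  8  $ J            $        expand J → ε
Accept reached after 8 steps.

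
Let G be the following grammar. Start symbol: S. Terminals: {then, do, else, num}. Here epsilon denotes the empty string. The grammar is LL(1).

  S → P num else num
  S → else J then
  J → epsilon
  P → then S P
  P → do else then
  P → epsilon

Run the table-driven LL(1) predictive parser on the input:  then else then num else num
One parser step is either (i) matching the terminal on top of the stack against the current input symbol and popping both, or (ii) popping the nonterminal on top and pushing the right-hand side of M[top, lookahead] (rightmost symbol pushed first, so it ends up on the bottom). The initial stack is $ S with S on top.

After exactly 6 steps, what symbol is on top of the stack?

     Stack                         Input                          Action
  1  $ S                           then else then num else num $  expand S → P num else num
  2  $ num else num P              then else then num else num $  expand P → then S P
  3  $ num else num P S then       then else then num else num $  match then
  4  $ num else num P S            else then num else num $       expand S → else J then
  5  $ num else num P then J else  else then num else num $       match else
  6  $ num else num P then J       then num else num $            expand J → epsilon
Stack after step 6: $ num else num P then (top = then).

then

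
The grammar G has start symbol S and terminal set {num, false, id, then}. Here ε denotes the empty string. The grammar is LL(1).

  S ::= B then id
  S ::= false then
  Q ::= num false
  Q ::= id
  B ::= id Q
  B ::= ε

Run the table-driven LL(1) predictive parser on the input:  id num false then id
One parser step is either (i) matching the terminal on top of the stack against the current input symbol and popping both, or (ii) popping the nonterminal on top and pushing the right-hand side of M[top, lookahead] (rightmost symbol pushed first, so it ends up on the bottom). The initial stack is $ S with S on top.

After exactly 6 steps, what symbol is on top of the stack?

step 1: stack=$ S  input=id num false then id $  — expand S ::= B then id
step 2: stack=$ id then B  input=id num false then id $  — expand B ::= id Q
step 3: stack=$ id then Q id  input=id num false then id $  — match id
step 4: stack=$ id then Q  input=num false then id $  — expand Q ::= num false
step 5: stack=$ id then false num  input=num false then id $  — match num
step 6: stack=$ id then false  input=false then id $  — match false
Stack after step 6: $ id then (top = then).

then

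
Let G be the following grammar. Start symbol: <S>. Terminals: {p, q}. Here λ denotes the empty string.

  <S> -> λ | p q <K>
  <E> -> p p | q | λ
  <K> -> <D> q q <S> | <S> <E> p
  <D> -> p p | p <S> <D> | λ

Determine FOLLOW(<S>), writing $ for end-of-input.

FIRST(<S>): from <S>->λ we get {λ}; from <S>->p q <K> we get {p}. So FIRST(<S>) = {λ, p}.
FIRST(<E>): from <E>->p p we get {p}; from <E>->q we get {q}; from <E>->λ we get {λ}. So FIRST(<E>) = {λ, p, q}.
FIRST(<D>): from <D>->p p we get {p}; from <D>->p <S> <D> we get {p}; from <D>->λ we get {λ}. So FIRST(<D>) = {λ, p}.
FIRST(<K>): from <K>-><D> q q <S> we get {p, q}; from <K>-><S> <E> p we get {p, q}. So FIRST(<K>) = {p, q}.
FOLLOW(<S>) includes $ since <S> is the start symbol.
FOLLOW(<E>): in <K>-><S> <E> p, <E> is followed by p with FIRST {p}. Thus FOLLOW(<E>) = {p}.
FOLLOW(<D>): in <K>-><D> q q <S>, <D> is followed by q q <S> with FIRST {q}; in <D>->p <S> <D>, the suffix after <D> is empty (adds nothing new). Thus FOLLOW(<D>) = {q}.
FOLLOW(<S>): in <K>-><D> q q <S>, the suffix after <S> is empty, so FOLLOW(<S>) ⊇ FOLLOW(<K>) = {$, p, q}; in <K>-><S> <E> p, <S> is followed by <E> p with FIRST {p, q}; in <D>->p <S> <D>, <S> is followed by <D> with FIRST {λ, p}; in <D>->p <S> <D>, the suffix after <S> is nullable, so FOLLOW(<S>) ⊇ FOLLOW(<D>) = {q}. Thus FOLLOW(<S>) = {$, p, q}.
FOLLOW(<K>): in <S>->p q <K>, the suffix after <K> is empty, so FOLLOW(<K>) ⊇ FOLLOW(<S>) = {$, p, q}. Thus FOLLOW(<K>) = {$, p, q}.

{$, p, q}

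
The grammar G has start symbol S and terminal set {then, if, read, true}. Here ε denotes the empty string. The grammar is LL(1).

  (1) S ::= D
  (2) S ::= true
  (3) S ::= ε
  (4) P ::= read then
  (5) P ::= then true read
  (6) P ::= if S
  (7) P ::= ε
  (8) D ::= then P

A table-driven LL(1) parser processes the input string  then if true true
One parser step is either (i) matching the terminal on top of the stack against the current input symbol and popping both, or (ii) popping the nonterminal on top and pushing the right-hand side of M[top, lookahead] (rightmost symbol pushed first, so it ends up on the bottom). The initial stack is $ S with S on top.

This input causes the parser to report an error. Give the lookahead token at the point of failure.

     Stack     Input                Action
  1  $ S       then if true true $  expand S ::= D
  2  $ D       then if true true $  expand D ::= then P
  3  $ P then  then if true true $  match then
  4  $ P       if true true $       expand P ::= if S
  5  $ S if    if true true $       match if
  6  $ S       true true $          expand S ::= true
  7  $ true    true true $          match true
  8  $         true $               error: stack empty but input remains

true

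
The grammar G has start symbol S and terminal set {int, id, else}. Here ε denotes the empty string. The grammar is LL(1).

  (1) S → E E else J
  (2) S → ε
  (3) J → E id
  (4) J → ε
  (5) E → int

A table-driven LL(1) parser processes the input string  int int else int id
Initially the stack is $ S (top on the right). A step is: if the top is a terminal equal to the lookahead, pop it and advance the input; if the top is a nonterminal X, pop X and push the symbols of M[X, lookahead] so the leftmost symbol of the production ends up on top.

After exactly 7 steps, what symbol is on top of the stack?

E

     Stack           Input                  Action
  1  $ S             int int else int id $  expand S → E E else J
  2  $ J else E E    int int else int id $  expand E → int
  3  $ J else E int  int int else int id $  match int
  4  $ J else E      int else int id $      expand E → int
  5  $ J else int    int else int id $      match int
  6  $ J else        else int id $          match else
  7  $ J             int id $               expand J → E id
Stack after step 7: $ id E (top = E).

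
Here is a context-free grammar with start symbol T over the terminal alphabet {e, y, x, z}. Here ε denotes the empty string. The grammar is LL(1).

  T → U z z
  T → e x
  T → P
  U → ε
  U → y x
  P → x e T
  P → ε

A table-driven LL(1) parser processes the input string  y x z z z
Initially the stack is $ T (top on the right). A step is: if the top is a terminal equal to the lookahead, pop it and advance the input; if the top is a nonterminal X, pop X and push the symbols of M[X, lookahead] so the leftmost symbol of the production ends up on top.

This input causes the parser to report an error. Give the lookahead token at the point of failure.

     Stack      Input        Action
  1  $ T        y x z z z $  expand T → U z z
  2  $ z z U    y x z z z $  expand U → y x
  3  $ z z x y  y x z z z $  match y
  4  $ z z x    x z z z $    match x
  5  $ z z      z z z $      match z
  6  $ z        z z $        match z
  7  $          z $          error: stack empty but input remains

z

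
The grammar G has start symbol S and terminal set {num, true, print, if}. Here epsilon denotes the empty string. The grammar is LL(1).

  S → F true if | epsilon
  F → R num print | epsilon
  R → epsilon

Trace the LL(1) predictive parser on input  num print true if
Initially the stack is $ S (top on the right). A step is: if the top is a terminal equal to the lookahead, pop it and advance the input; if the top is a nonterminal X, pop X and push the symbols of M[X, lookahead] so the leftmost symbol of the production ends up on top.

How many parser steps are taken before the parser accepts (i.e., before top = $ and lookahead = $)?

     Stack                  Input                Action
  1  $ S                    num print true if $  expand S → F true if
  2  $ if true F            num print true if $  expand F → R num print
  3  $ if true print num R  num print true if $  expand R → epsilon
  4  $ if true print num    num print true if $  match num
  5  $ if true print        print true if $      match print
  6  $ if true              true if $            match true
  7  $ if                   if $                 match if
Accept reached after 7 steps.

7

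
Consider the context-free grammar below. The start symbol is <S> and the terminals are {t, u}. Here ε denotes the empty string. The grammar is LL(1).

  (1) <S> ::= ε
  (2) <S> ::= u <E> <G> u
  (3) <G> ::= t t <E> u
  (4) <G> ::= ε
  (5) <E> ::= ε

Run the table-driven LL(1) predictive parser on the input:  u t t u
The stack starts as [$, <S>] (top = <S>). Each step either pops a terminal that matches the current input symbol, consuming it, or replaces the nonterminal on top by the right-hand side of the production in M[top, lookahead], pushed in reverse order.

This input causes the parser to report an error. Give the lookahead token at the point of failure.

$

step 1: stack=$ <S>  input=u t t u $  — expand <S> ::= u <E> <G> u
step 2: stack=$ u <G> <E> u  input=u t t u $  — match u
step 3: stack=$ u <G> <E>  input=t t u $  — expand <E> ::= ε
step 4: stack=$ u <G>  input=t t u $  — expand <G> ::= t t <E> u
step 5: stack=$ u u <E> t t  input=t t u $  — match t
step 6: stack=$ u u <E> t  input=t u $  — match t
step 7: stack=$ u u <E>  input=u $  — expand <E> ::= ε
step 8: stack=$ u u  input=u $  — match u
step 9: stack=$ u  input=$  — error: top is terminal u but lookahead is $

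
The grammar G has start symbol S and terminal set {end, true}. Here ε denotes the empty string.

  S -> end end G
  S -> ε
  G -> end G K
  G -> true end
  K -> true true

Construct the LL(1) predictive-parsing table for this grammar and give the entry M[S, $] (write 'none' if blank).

FIRST(S): from S->end end G we get {end}; from S->ε we get {ε}. So FIRST(S) = {ε, end}.
FIRST(G): from G->end G K we get {end}; from G->true end we get {true}. So FIRST(G) = {end, true}.
FIRST(K): from K->true true we get {true}. So FIRST(K) = {true}.
FOLLOW(S) includes $ since S is the start symbol.
FOLLOW(S): S appears on no right-hand side. Thus FOLLOW(S) = {$}.
For S -> end end G: FIRST(end end G) = {end}, so it goes in M[S, t] for t ∈ {end}.
For S -> ε: FIRST(ε) = {ε}, so it goes in M[S, t] for t ∈ {}; since ε ∈ FIRST, also for every t ∈ FOLLOW(S) = {$}.

S -> ε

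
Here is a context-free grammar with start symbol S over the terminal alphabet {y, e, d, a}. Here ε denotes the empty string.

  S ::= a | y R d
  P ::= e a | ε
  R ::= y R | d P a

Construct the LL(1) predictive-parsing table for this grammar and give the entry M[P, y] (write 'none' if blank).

none

FIRST(S): from S::=a we get {a}; from S::=y R d we get {y}. So FIRST(S) = {a, y}.
FIRST(P): from P::=e a we get {e}; from P::=ε we get {ε}. So FIRST(P) = {ε, e}.
FIRST(R): from R::=y R we get {y}; from R::=d P a we get {d}. So FIRST(R) = {d, y}.
FOLLOW(S) includes $ since S is the start symbol.
FOLLOW(P): in R::=d P a, P is followed by a with FIRST {a}. Thus FOLLOW(P) = {a}.
For P ::= e a: FIRST(e a) = {e}, so it goes in M[P, t] for t ∈ {e}.
For P ::= ε: FIRST(ε) = {ε}, so it goes in M[P, t] for t ∈ {}; since ε ∈ FIRST, also for every t ∈ FOLLOW(P) = {a}.
None of these place a production in M[P, y].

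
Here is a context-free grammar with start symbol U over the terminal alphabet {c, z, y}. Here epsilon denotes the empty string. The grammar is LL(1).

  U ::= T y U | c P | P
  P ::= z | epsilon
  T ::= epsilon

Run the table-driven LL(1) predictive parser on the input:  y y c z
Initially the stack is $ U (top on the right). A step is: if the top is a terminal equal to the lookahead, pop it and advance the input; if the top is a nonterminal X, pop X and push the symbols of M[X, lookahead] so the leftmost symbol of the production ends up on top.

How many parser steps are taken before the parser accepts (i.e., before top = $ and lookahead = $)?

10

step 1: stack=$ U  input=y y c z $  — expand U ::= T y U
step 2: stack=$ U y T  input=y y c z $  — expand T ::= epsilon
step 3: stack=$ U y  input=y y c z $  — match y
step 4: stack=$ U  input=y c z $  — expand U ::= T y U
step 5: stack=$ U y T  input=y c z $  — expand T ::= epsilon
step 6: stack=$ U y  input=y c z $  — match y
step 7: stack=$ U  input=c z $  — expand U ::= c P
step 8: stack=$ P c  input=c z $  — match c
step 9: stack=$ P  input=z $  — expand P ::= z
step 10: stack=$ z  input=z $  — match z
Accept reached after 10 steps.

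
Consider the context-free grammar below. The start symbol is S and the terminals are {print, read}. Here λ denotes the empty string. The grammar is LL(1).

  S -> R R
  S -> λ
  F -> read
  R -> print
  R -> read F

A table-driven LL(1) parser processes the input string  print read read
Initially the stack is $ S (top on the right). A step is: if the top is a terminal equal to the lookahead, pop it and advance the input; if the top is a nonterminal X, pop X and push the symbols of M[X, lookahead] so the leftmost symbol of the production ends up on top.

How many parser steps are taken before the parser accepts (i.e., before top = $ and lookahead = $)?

step 1: stack=$ S  input=print read read $  — expand S -> R R
step 2: stack=$ R R  input=print read read $  — expand R -> print
step 3: stack=$ R print  input=print read read $  — match print
step 4: stack=$ R  input=read read $  — expand R -> read F
step 5: stack=$ F read  input=read read $  — match read
step 6: stack=$ F  input=read $  — expand F -> read
step 7: stack=$ read  input=read $  — match read
Accept reached after 7 steps.

7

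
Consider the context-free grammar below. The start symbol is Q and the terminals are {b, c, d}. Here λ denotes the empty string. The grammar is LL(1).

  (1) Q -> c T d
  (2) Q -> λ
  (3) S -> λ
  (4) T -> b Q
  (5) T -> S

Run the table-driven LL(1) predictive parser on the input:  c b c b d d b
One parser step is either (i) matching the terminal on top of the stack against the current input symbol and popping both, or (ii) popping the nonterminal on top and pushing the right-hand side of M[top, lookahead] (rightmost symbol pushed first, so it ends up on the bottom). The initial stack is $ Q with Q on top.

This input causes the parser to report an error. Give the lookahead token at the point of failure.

b

      Stack      Input            Action
   1  $ Q        c b c b d d b $  expand Q -> c T d
   2  $ d T c    c b c b d d b $  match c
   3  $ d T      b c b d d b $    expand T -> b Q
   4  $ d Q b    b c b d d b $    match b
   5  $ d Q      c b d d b $      expand Q -> c T d
   6  $ d d T c  c b d d b $      match c
   7  $ d d T    b d d b $        expand T -> b Q
   8  $ d d Q b  b d d b $        match b
   9  $ d d Q    d d b $          expand Q -> λ
  10  $ d d      d d b $          match d
  11  $ d        d b $            match d
  12  $          b $              error: stack empty but input remains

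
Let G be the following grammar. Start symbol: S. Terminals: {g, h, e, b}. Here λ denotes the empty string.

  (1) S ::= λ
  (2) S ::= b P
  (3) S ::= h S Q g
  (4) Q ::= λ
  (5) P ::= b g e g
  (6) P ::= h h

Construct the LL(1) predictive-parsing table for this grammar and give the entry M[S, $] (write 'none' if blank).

S ::= λ

FIRST(S): from S::=λ we get {λ}; from S::=b P we get {b}; from S::=h S Q g we get {h}. So FIRST(S) = {λ, b, h}.
FIRST(Q): from Q::=λ we get {λ}. So FIRST(Q) = {λ}.
FIRST(P): from P::=b g e g we get {b}; from P::=h h we get {h}. So FIRST(P) = {b, h}.
FOLLOW(S) includes $ since S is the start symbol.
FOLLOW(S): in S::=h S Q g, S is followed by Q g with FIRST {g}. Thus FOLLOW(S) = {$, g}.
For S ::= λ: FIRST(λ) = {λ}, so it goes in M[S, t] for t ∈ {}; since λ ∈ FIRST, also for every t ∈ FOLLOW(S) = {$, g}.
For S ::= b P: FIRST(b P) = {b}, so it goes in M[S, t] for t ∈ {b}.
For S ::= h S Q g: FIRST(h S Q g) = {h}, so it goes in M[S, t] for t ∈ {h}.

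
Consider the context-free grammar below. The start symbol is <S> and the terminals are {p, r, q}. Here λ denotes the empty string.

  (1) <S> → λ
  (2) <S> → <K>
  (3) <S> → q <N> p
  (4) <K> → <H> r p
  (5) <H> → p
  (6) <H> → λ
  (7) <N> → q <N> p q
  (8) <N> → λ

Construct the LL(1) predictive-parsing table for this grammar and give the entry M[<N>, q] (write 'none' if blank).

<N> → q <N> p q

FIRST(<H>) = {λ, p}
FIRST(<N>) = {λ, q}
FIRST(<K>) = {p, r}  (via <H> r p)
FIRST(<S>) = {λ, p, q, r}  (via <K>)
FOLLOW(<S>) includes $ since <S> is the start symbol.
FOLLOW(<N>): in <S>→q <N> p, <N> is followed by p with FIRST {p}; in <N>→q <N> p q, <N> is followed by p q with FIRST {p}. Thus FOLLOW(<N>) = {p}.
For <N> → q <N> p q: FIRST(q <N> p q) = {q}, so it goes in M[<N>, t] for t ∈ {q}.
For <N> → λ: FIRST(λ) = {λ}, so it goes in M[<N>, t] for t ∈ {}; since λ ∈ FIRST, also for every t ∈ FOLLOW(<N>) = {p}.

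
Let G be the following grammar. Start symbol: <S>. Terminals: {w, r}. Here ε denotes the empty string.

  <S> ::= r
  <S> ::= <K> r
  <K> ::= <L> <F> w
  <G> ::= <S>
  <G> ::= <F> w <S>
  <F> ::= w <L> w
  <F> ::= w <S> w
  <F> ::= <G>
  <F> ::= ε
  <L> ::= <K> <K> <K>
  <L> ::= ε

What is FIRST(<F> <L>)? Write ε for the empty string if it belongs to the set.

{ε, r, w}

FIRST(<S>): from <S>::=r we get {r}; from <S>::=<K> r we get {r, w}. So FIRST(<S>) = {r, w}.
FIRST(<K>): from <K>::=<L> <F> w we get {r, w}. So FIRST(<K>) = {r, w}.
FIRST(<L>): from <L>::=<K> <K> <K> we get {r, w}; from <L>::=ε we get {ε}. So FIRST(<L>) = {ε, r, w}.
FIRST(<G>): from <G>::=<S> we get {r, w}; from <G>::=<F> w <S> we get {r, w}. So FIRST(<G>) = {r, w}.
FIRST(<F>): from <F>::=w <L> w we get {w}; from <F>::=w <S> w we get {w}; from <F>::=<G> we get {r, w}; from <F>::=ε we get {ε}. So FIRST(<F>) = {ε, r, w}.
FIRST(<F> <L>): take FIRST of each symbol in turn, carrying on past any symbol whose FIRST contains ε; result {ε, r, w}.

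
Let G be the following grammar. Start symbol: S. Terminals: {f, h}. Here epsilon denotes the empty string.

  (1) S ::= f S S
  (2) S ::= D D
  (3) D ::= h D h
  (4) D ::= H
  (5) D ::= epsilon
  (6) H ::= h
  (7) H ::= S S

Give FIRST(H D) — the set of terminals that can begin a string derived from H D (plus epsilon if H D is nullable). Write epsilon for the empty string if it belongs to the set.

{epsilon, f, h}

FIRST(S) = {epsilon, f, h}  (via D D)
FIRST(H) = {epsilon, f, h}  (via S S)
FIRST(D) = {epsilon, f, h}  (via H)
FIRST(H D): take FIRST of each symbol in turn, carrying on past any symbol whose FIRST contains epsilon; result {epsilon, f, h}.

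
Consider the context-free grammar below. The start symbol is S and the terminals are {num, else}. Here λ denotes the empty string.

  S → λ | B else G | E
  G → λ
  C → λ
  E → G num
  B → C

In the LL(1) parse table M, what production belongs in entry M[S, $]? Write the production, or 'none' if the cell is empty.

FIRST(G): from G→λ we get {λ}. So FIRST(G) = {λ}.
FIRST(C): from C→λ we get {λ}. So FIRST(C) = {λ}.
FIRST(E): from E→G num we get {num}. So FIRST(E) = {num}.
FIRST(B): from B→C we get {λ}. So FIRST(B) = {λ}.
FIRST(S): from S→λ we get {λ}; from S→B else G we get {else}; from S→E we get {num}. So FIRST(S) = {λ, else, num}.
FOLLOW(S) includes $ since S is the start symbol.
FOLLOW(S): S appears on no right-hand side. Thus FOLLOW(S) = {$}.
For S → λ: FIRST(λ) = {λ}, so it goes in M[S, t] for t ∈ {}; since λ ∈ FIRST, also for every t ∈ FOLLOW(S) = {$}.
For S → B else G: FIRST(B else G) = {else}, so it goes in M[S, t] for t ∈ {else}.
For S → E: FIRST(E) = {num}, so it goes in M[S, t] for t ∈ {num}.

S → λ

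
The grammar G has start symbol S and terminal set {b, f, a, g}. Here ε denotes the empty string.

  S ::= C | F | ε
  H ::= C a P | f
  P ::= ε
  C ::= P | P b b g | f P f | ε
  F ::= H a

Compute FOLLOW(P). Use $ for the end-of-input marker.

FIRST(P): from P::=ε we get {ε}. So FIRST(P) = {ε}.
FIRST(C): from C::=P we get {ε}; from C::=P b b g we get {b}; from C::=f P f we get {f}; from C::=ε we get {ε}. So FIRST(C) = {ε, b, f}.
FIRST(H): from H::=C a P we get {a, b, f}; from H::=f we get {f}. So FIRST(H) = {a, b, f}.
FIRST(F): from F::=H a we get {a, b, f}. So FIRST(F) = {a, b, f}.
FIRST(S): from S::=C we get {ε, b, f}; from S::=F we get {a, b, f}; from S::=ε we get {ε}. So FIRST(S) = {ε, a, b, f}.
FOLLOW(S) includes $ since S is the start symbol.
FOLLOW(S): S appears on no right-hand side. Thus FOLLOW(S) = {$}.
FOLLOW(H): in F::=H a, H is followed by a with FIRST {a}. Thus FOLLOW(H) = {a}.
FOLLOW(C): in S::=C, the suffix after C is empty, so FOLLOW(C) ⊇ FOLLOW(S) = {$}; in H::=C a P, C is followed by a P with FIRST {a}. Thus FOLLOW(C) = {$, a}.
FOLLOW(P): in H::=C a P, the suffix after P is empty, so FOLLOW(P) ⊇ FOLLOW(H) = {a}; in C::=P, the suffix after P is empty, so FOLLOW(P) ⊇ FOLLOW(C) = {$, a}; in C::=P b b g, P is followed by b b g with FIRST {b}; in C::=f P f, P is followed by f with FIRST {f}. Thus FOLLOW(P) = {$, a, b, f}.
FOLLOW(F): in S::=F, the suffix after F is empty, so FOLLOW(F) ⊇ FOLLOW(S) = {$}. Thus FOLLOW(F) = {$}.

{$, a, b, f}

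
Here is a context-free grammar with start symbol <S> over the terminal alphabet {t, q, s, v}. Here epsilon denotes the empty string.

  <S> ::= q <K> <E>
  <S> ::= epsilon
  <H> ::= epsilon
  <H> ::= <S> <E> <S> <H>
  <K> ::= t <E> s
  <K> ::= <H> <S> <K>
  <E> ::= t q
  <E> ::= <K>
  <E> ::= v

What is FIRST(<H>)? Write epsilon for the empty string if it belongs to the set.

{epsilon, q, t, v}

FIRST(<S>) = {epsilon, q}
FIRST(<H>) = {epsilon, q, t, v}  (via <S> <E> <S> <H>)
FIRST(<K>) = {q, t, v}  (via <H> <S> <K>)
FIRST(<E>) = {q, t, v}  (via <K>)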